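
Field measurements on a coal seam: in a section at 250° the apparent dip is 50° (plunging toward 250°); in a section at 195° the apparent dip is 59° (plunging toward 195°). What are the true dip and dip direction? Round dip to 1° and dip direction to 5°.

true dip 59°, dip direction 205°

Each apparent-dip line lies in the plane. As unit vectors (x east, y north, z up), v₁ plunges 50°→250° and v₂ plunges 59°→195°.
Cross product v₁ × v₂ gives the pole to the plane: n ∝ (-0.193, -0.416, 0.271).
True dip = arccos(n_z / |n|) = arccos(0.5094) = 59.4°.
The horizontal component of n points toward azimuth atan2(n_x, n_y) = 205°, the dip direction.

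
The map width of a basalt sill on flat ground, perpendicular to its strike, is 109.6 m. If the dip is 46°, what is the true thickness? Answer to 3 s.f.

78.8 m

True thickness t = w · sin(dip) = 109.6 × sin 46°
t = 109.6 × 0.7193 = 78.840 m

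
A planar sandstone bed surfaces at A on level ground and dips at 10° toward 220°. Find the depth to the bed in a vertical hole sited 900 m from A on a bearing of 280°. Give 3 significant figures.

79.3 m

The hole lies 60° from the dip direction, so the down-dip offset is 900 × cos 60° = 450.00 m.
Depth = down-dip offset × tan(dip) = 450.00 × tan 10° = 450.00 × 0.1763
Depth = 79.35 m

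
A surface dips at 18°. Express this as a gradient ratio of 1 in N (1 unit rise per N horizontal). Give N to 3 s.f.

1 : N means tan θ = 1/N, so N = 1/tan 18° = 1/0.3249

1 in 3.08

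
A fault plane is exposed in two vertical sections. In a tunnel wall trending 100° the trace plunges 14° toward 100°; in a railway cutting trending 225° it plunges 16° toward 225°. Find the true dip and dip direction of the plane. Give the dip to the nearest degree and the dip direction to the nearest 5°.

Represent each trace as a vector plunging at its apparent dip toward its trend (east-north-up frame): v₁ = (0.956, -0.168, -0.242), v₂ = (-0.680, -0.680, -0.276).
Cross product v₁ × v₂ gives the pole to the plane: n ∝ (0.118, -0.428, 0.764).
tan δ = √(n_x²+n_y²)/n_z = 0.444/0.764, so δ = 30.2°.
The horizontal component of n points toward azimuth atan2(n_x, n_y) = 165°, the dip direction.

true dip 30°, dip direction 165°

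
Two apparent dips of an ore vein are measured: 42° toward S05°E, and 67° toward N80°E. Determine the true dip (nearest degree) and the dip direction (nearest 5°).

true dip 69°, dip direction 105°

The two traces are lines in the plane: v₁ = (sin 175°·cos 42°, cos 175°·cos 42°, −sin 42°), v₂ = (sin 80°·cos 67°, cos 80°·cos 67°, −sin 67°).
The plane normal is n = v₁ × v₂ ∝ (0.727, -0.198, 0.289).
Dip δ = arctan(|n_h|/n_z) = arctan(0.753/0.289) = 69.0°.
The horizontal component of n points toward azimuth atan2(n_x, n_y) = 105°, the dip direction.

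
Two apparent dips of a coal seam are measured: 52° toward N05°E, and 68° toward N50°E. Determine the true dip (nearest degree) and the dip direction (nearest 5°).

true dip 69°, dip direction 065°

Each apparent-dip line lies in the plane. As unit vectors (x east, y north, z up), v₁ plunges 52°→N05°E and v₂ plunges 68°→N50°E.
n = v₁ × v₂ = (0.379, 0.176, 0.163) (taken with n_z > 0).
Dip δ = arctan(|n_h|/n_z) = arctan(0.418/0.163) = 68.7°.
Dip direction = atan2(0.379, 0.176) = 65° (azimuth of n's horizontal projection).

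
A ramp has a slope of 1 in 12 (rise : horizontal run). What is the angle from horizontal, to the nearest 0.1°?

tan θ = 1/12 = 0.0833
θ = arctan(0.0833) = 4.76°

4.8°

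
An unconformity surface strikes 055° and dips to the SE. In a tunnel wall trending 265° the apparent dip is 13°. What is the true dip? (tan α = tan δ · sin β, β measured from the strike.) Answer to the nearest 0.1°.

24.8°

The section is 30° from the strike.
tan δ = tan α / sin β = tan 13° / sin 30° = 0.2309 / 0.5000 = 0.4617
true dip = arctan 0.4617 = 24.78°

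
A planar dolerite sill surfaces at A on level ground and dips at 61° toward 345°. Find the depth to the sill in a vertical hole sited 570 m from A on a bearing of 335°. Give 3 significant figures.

The hole lies 10° from the dip direction, so the down-dip offset is 570 × cos 10° = 561.34 m.
Depth = down-dip offset × tan(dip) = 561.34 × tan 61° = 561.34 × 1.8040
Depth = 1012.68 m

1010 m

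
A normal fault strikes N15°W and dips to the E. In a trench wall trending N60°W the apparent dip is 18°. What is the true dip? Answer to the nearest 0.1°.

24.7°

β = acute angle between strike N15°W and section N60°W = 45°.
tan δ = tan α / sin β = tan 18° / sin 45° = 0.3249 / 0.7071 = 0.4595
δ = arctan(0.4595) = 24.68°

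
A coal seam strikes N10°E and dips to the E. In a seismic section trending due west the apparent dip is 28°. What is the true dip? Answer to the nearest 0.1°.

28.4°

The section is 80° from the strike.
tan δ = tan α / sin β = tan 28° / sin 80° = 0.5317 / 0.9848 = 0.5399
true dip = arctan 0.5399 = 28.37°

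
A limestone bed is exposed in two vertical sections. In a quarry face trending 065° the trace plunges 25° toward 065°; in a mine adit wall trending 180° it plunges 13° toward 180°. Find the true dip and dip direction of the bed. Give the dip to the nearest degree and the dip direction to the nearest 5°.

The two traces are lines in the plane: v₁ = (sin 65°·cos 25°, cos 65°·cos 25°, −sin 25°), v₂ = (sin 180°·cos 13°, cos 180°·cos 13°, −sin 13°).
Cross product v₁ × v₂ gives the pole to the plane: n ∝ (0.498, -0.185, 0.800).
Dip δ = arctan(|n_h|/n_z) = arctan(0.531/0.800) = 33.6°.
The horizontal component of n points toward azimuth atan2(n_x, n_y) = 110°, the dip direction.

true dip 34°, dip direction 110°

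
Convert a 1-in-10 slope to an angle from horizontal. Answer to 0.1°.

tan θ = 1/10 = 0.1000
θ = arctan(0.1000) = 5.71°

5.7°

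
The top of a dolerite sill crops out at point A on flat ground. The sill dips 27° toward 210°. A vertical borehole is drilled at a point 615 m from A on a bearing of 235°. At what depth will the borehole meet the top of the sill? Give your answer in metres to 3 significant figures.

284 m

The hole lies 25° from the dip direction, so the down-dip offset is 615 × cos 25° = 557.38 m.
Depth = down-dip offset × tan(dip) = 557.38 × tan 27° = 557.38 × 0.5095
Depth = 284.00 m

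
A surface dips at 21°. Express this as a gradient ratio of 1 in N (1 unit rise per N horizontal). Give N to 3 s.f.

1 : N means tan θ = 1/N, so N = 1/tan 21° = 1/0.3839

1 in 2.61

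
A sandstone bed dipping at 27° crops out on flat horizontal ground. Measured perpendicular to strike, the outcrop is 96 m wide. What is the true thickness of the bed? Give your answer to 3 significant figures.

43.6 m

True thickness t = w · sin(dip) = 96 × sin 27°
t = 96 × 0.4540 = 43.583 m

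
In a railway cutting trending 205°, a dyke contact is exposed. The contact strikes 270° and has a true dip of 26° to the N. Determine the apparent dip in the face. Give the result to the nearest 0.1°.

23.8°

Angle between strike (270°) and section (205°): β = 65°.
tan(apparent dip) = tan 26° · sin 65° = 0.4420
α = arctan(0.4420) = 23.85°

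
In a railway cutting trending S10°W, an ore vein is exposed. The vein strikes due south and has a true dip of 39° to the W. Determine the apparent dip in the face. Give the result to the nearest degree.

Angle between strike (due south) and section (S10°W): β = 10°.
tan(apparent dip) = tan 39° · sin 10° = 0.1406
apparent dip = arctan 0.1406 = 8.00°

8°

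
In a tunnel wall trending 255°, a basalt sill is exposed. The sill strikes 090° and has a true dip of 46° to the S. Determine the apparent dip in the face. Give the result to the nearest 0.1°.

15.0°

The strike is 090° and the section trends 255°; the acute angle between them is β = 15°.
tan(apparent dip) = tan 46° · sin 15° = 0.2680
α = arctan(0.2680) = 15.00°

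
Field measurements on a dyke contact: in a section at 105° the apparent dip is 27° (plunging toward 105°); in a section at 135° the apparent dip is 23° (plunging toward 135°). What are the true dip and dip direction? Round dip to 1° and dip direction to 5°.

Represent each trace as a vector plunging at its apparent dip toward its trend (east-north-up frame): v₁ = (0.861, -0.231, -0.454), v₂ = (0.651, -0.651, -0.391).
n = v₁ × v₂ = (0.205, -0.041, 0.410) (taken with n_z > 0).
tan δ = √(n_x²+n_y²)/n_z = 0.209/0.410, so δ = 27.1°.
Dip direction = azimuth of (n_x, n_y) = atan2(0.205, -0.041) = 101°.

true dip 27°, dip direction 100°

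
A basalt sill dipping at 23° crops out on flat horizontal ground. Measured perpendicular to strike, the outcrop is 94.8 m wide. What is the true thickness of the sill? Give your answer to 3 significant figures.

37.0 m

True thickness t = w · sin(dip) = 94.8 × sin 23°
t = 94.8 × 0.3907 = 37.041 m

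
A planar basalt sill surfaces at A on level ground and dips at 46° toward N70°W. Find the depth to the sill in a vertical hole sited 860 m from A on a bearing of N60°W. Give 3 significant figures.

The hole lies 10° from the dip direction, so the down-dip offset is 860 × cos 10° = 846.93 m.
Depth = down-dip offset × tan(dip) = 846.93 × tan 46° = 846.93 × 1.0355
Depth = 877.03 m

877 m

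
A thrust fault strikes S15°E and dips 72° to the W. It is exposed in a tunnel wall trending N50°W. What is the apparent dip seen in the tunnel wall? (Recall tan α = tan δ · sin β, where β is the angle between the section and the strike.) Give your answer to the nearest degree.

60°

The section lies 35° from the strike.
tan α = tan 72° × sin 35° = 3.0777 × 0.5736 = 1.7653
apparent dip = arctan 1.7653 = 60.47°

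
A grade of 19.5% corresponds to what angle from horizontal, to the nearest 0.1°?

tan θ = 19.5/100 = 0.1950
θ = arctan(0.1950) = 11.03°

11.0°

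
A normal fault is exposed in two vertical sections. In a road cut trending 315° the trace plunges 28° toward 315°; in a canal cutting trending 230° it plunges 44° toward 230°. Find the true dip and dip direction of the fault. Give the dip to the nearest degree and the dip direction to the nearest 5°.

true dip 47°, dip direction 255°

The two traces are lines in the plane: v₁ = (sin 315°·cos 28°, cos 315°·cos 28°, −sin 28°), v₂ = (sin 230°·cos 44°, cos 230°·cos 44°, −sin 44°).
n = v₁ × v₂ = (-0.651, -0.175, 0.633) (taken with n_z > 0).
tan δ = √(n_x²+n_y²)/n_z = 0.674/0.633, so δ = 46.8°.
Dip direction = azimuth of (n_x, n_y) = atan2(-0.651, -0.175) = 255°.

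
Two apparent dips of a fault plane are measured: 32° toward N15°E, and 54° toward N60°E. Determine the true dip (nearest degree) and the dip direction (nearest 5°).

true dip 56°, dip direction 080°

Represent each trace as a vector plunging at its apparent dip toward its trend (east-north-up frame): v₁ = (0.219, 0.819, -0.530), v₂ = (0.509, 0.294, -0.809).
The plane normal is n = v₁ × v₂ ∝ (0.507, 0.092, 0.352).
Dip δ = arctan(|n_h|/n_z) = arctan(0.515/0.352) = 55.6°.
Dip direction = azimuth of (n_x, n_y) = atan2(0.507, 0.092) = 80°.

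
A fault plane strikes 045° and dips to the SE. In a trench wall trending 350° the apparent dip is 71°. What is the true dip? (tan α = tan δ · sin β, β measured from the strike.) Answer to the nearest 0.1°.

The section is 55° from the strike.
tan δ = tan α / sin β = tan 71° / sin 55° = 2.9042 / 0.8192 = 3.5454
true dip = arctan 3.5454 = 74.25°

74.2°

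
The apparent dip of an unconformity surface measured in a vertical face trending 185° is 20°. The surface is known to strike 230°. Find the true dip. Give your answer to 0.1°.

27.2°

The section is 45° from the strike.
tan δ = tan α / sin β = tan 20° / sin 45° = 0.3640 / 0.7071 = 0.5147
true dip = arctan 0.5147 = 27.24°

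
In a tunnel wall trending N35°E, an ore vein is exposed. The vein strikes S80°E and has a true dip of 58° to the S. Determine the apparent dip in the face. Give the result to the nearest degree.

55°

The section lies 65° from the strike.
tan(apparent dip) = tan 58° · sin 65° = 1.4504
apparent dip = arctan 1.4504 = 55.42°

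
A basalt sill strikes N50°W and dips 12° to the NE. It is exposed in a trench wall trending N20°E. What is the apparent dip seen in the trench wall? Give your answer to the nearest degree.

Angle between strike (N50°W) and section (N20°E): β = 70°.
tan(apparent dip) = tan 12° · sin 70° = 0.1997
α = arctan(0.1997) = 11.30°

11°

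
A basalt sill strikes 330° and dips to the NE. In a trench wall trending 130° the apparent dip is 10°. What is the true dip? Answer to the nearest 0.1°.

27.3°

The section is 20° from the strike.
tan δ = tan α / sin β = tan 10° / sin 20° = 0.1763 / 0.3420 = 0.5155
δ = arctan(0.5155) = 27.27°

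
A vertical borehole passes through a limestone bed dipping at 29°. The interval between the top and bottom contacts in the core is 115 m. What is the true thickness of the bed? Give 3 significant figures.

101 m

True thickness t = h · cos(dip) = 115 × cos 29°
t = 115 × 0.8746 = 100.581 m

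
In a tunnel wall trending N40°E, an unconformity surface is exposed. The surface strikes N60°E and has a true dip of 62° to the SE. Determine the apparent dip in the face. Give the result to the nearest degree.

33°

The strike is N60°E and the section trends N40°E; the acute angle between them is β = 20°.
tan(apparent dip) = tan 62° · sin 20° = 0.6432
α = arctan(0.6432) = 32.75°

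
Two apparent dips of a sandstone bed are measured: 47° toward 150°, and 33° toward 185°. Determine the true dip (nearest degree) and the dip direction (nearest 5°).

true dip 49°, dip direction 130°

The two traces are lines in the plane: v₁ = (sin 150°·cos 47°, cos 150°·cos 47°, −sin 47°), v₂ = (sin 185°·cos 33°, cos 185°·cos 33°, −sin 33°).
The plane normal is n = v₁ × v₂ ∝ (0.289, -0.239, 0.328).
Dip δ = arctan(|n_h|/n_z) = arctan(0.375/0.328) = 48.8°.
Dip direction = azimuth of (n_x, n_y) = atan2(0.289, -0.239) = 130°.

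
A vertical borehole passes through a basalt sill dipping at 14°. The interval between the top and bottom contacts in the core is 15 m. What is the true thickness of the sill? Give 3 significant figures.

True thickness t = h · cos(dip) = 15 × cos 14°
t = 15 × 0.9703 = 14.554 m

14.6 m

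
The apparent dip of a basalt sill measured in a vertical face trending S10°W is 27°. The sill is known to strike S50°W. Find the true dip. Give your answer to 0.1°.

β = acute angle between strike S50°W and section S10°W = 40°.
tan δ = tan α / sin β = tan 27° / sin 40° = 0.5095 / 0.6428 = 0.7927
δ = arctan(0.7927) = 38.40°

38.4°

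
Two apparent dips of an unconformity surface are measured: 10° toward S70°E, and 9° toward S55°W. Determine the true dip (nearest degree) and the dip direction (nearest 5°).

true dip 20°, dip direction 170°

Represent each trace as a vector plunging at its apparent dip toward its trend (east-north-up frame): v₁ = (0.925, -0.337, -0.174), v₂ = (-0.809, -0.567, -0.156).
Cross product v₁ × v₂ gives the pole to the plane: n ∝ (0.046, -0.285, 0.797).
Dip δ = arctan(|n_h|/n_z) = arctan(0.289/0.797) = 19.9°.
Dip direction = azimuth of (n_x, n_y) = atan2(0.046, -0.285) = 171°.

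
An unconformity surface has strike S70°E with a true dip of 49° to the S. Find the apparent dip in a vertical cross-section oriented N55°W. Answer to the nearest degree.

17°

The section lies 15° from the strike.
tan α = tan 49° × sin 15° = 1.1504 × 0.2588 = 0.2977
α = arctan(0.2977) = 16.58°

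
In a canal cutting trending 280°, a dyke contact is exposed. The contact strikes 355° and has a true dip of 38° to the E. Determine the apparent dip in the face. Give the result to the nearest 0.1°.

37.0°

The strike is 355° and the section trends 280°; the acute angle between them is β = 75°.
tan(apparent dip) = tan 38° · sin 75° = 0.7547
α = arctan(0.7547) = 37.04°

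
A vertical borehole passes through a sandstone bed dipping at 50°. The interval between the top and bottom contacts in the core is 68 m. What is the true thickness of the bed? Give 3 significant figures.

True thickness t = h · cos(dip) = 68 × cos 50°
t = 68 × 0.6428 = 43.710 m

43.7 m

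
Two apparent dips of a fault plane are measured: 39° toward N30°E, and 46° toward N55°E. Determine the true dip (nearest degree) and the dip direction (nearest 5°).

true dip 47°, dip direction 070°

Represent each trace as a vector plunging at its apparent dip toward its trend (east-north-up frame): v₁ = (0.389, 0.673, -0.629), v₂ = (0.569, 0.398, -0.719).
Cross product v₁ × v₂ gives the pole to the plane: n ∝ (0.233, 0.079, 0.228).
True dip = arccos(n_z / |n|) = arccos(0.6796) = 47.2°.
The horizontal component of n points toward azimuth atan2(n_x, n_y) = 71°, the dip direction.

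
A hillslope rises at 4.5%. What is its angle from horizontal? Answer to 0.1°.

2.6°

tan θ = 4.5/100 = 0.0450
θ = arctan(0.0450) = 2.58°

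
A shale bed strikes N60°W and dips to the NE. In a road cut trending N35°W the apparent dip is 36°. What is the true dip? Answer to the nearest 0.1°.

59.8°

The section is 25° from the strike.
tan(true dip) = tan 36° / sin 25° = 1.7191
δ = arctan(1.7191) = 59.81°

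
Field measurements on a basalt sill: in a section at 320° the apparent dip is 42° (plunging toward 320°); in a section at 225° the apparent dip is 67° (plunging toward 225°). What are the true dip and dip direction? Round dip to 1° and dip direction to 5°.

true dip 69°, dip direction 250°

Represent each trace as a vector plunging at its apparent dip toward its trend (east-north-up frame): v₁ = (-0.478, 0.569, -0.669), v₂ = (-0.276, -0.276, -0.921).
The plane normal is n = v₁ × v₂ ∝ (-0.709, -0.255, 0.289).
True dip = arccos(n_z / |n|) = arccos(0.3585) = 69.0°.
Dip direction = atan2(-0.709, -0.255) = 250° (azimuth of n's horizontal projection).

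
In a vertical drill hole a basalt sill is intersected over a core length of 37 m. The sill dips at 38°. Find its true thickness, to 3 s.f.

29.2 m

True thickness t = h · cos(dip) = 37 × cos 38°
t = 37 × 0.7880 = 29.156 m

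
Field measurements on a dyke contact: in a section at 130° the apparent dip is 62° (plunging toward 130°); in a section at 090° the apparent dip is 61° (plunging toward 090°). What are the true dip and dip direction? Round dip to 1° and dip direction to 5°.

Each apparent-dip line lies in the plane. As unit vectors (x east, y north, z up), v₁ plunges 62°→130° and v₂ plunges 61°→090°.
The plane normal is n = v₁ × v₂ ∝ (0.264, -0.114, 0.146).
Dip δ = arctan(|n_h|/n_z) = arctan(0.287/0.146) = 63.0°.
Dip direction = azimuth of (n_x, n_y) = atan2(0.264, -0.114) = 113°.

true dip 63°, dip direction 115°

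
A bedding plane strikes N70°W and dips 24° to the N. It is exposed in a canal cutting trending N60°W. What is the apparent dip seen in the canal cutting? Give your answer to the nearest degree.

4°

Angle between strike (N70°W) and section (N60°W): β = 10°.
tan α = tan 24° × sin 10° = 0.4452 × 0.1736 = 0.0773
apparent dip = arctan 0.0773 = 4.42°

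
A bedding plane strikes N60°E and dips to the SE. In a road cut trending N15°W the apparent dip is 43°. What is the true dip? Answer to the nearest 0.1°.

The section is 75° from the strike.
tan δ = tan α / sin β = tan 43° / sin 75° = 0.9325 / 0.9659 = 0.9654
true dip = arctan 0.9654 = 43.99°

44.0°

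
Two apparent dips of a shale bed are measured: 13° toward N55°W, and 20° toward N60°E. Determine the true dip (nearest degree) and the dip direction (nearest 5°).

true dip 29°, dip direction 010°

The two traces are lines in the plane: v₁ = (sin 305°·cos 13°, cos 305°·cos 13°, −sin 13°), v₂ = (sin 60°·cos 20°, cos 60°·cos 20°, −sin 20°).
Cross product v₁ × v₂ gives the pole to the plane: n ∝ (0.085, 0.456, 0.830).
Dip δ = arctan(|n_h|/n_z) = arctan(0.464/0.830) = 29.2°.
The horizontal component of n points toward azimuth atan2(n_x, n_y) = 11°, the dip direction.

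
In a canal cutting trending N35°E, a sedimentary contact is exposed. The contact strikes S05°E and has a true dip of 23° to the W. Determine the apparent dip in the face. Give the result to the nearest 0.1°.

15.3°

The strike is S05°E and the section trends N35°E; the acute angle between them is β = 40°.
tan(apparent dip) = tan 23° · sin 40° = 0.2728
apparent dip = arctan 0.2728 = 15.26°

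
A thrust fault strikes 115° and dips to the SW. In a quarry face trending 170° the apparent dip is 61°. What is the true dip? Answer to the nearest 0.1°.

β = acute angle between strike 115° and section 170° = 55°.
tan δ = tan α / sin β = tan 61° / sin 55° = 1.8040 / 0.8192 = 2.2023
true dip = arctan 2.2023 = 65.58°

65.6°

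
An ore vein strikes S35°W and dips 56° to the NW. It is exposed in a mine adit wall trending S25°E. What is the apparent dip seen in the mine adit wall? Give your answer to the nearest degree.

52°

The strike is S35°W and the section trends S25°E; the acute angle between them is β = 60°.
tan α = tan 56° × sin 60° = 1.4826 × 0.8660 = 1.2839
α = arctan(1.2839) = 52.09°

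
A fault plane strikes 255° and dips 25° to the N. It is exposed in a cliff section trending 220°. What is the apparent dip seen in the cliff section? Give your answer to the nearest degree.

15°

The strike is 255° and the section trends 220°; the acute angle between them is β = 35°.
tan(apparent dip) = tan 25° · sin 35° = 0.2675
α = arctan(0.2675) = 14.97°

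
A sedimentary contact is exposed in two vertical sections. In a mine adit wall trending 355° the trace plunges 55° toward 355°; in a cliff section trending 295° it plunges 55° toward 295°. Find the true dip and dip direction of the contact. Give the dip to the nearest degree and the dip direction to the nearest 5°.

Each apparent-dip line lies in the plane. As unit vectors (x east, y north, z up), v₁ plunges 55°→355° and v₂ plunges 55°→295°.
Cross product v₁ × v₂ gives the pole to the plane: n ∝ (-0.269, 0.385, 0.285).
True dip = arccos(n_z / |n|) = arccos(0.5185) = 58.8°.
Dip direction = azimuth of (n_x, n_y) = atan2(-0.269, 0.385) = 325°.

true dip 59°, dip direction 325°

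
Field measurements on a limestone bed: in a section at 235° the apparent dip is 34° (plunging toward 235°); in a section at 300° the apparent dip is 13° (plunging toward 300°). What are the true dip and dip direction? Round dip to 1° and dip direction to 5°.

true dip 34°, dip direction 230°

Represent each trace as a vector plunging at its apparent dip toward its trend (east-north-up frame): v₁ = (-0.679, -0.476, -0.559), v₂ = (-0.844, 0.487, -0.225).
Cross product v₁ × v₂ gives the pole to the plane: n ∝ (-0.379, -0.319, 0.732).
Dip δ = arctan(|n_h|/n_z) = arctan(0.496/0.732) = 34.1°.
Dip direction = azimuth of (n_x, n_y) = atan2(-0.379, -0.319) = 230°.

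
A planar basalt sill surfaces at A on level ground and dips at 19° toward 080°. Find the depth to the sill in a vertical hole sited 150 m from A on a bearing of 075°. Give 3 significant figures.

The hole lies 5° from the dip direction, so the down-dip offset is 150 × cos 5° = 149.43 m.
Depth = down-dip offset × tan(dip) = 149.43 × tan 19° = 149.43 × 0.3443
Depth = 51.45 m

51.5 m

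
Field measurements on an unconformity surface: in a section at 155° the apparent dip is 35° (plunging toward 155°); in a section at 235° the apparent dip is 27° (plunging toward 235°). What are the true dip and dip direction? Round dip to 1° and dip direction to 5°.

true dip 39°, dip direction 185°

Each apparent-dip line lies in the plane. As unit vectors (x east, y north, z up), v₁ plunges 35°→155° and v₂ plunges 27°→235°.
Cross product v₁ × v₂ gives the pole to the plane: n ∝ (-0.044, -0.576, 0.719).
tan δ = √(n_x²+n_y²)/n_z = 0.577/0.719, so δ = 38.8°.
Dip direction = atan2(-0.044, -0.576) = 184° (azimuth of n's horizontal projection).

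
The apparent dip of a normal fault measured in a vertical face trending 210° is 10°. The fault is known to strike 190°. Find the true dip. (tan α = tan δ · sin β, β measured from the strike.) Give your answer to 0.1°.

β = acute angle between strike 190° and section 210° = 20°.
tan(true dip) = tan 10° / sin 20° = 0.5155
true dip = arctan 0.5155 = 27.27°

27.3°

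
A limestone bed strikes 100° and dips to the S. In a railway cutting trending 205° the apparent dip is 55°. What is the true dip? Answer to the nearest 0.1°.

55.9°

β = acute angle between strike 100° and section 205° = 75°.
tan(true dip) = tan 55° / sin 75° = 1.4785
true dip = arctan 1.4785 = 55.93°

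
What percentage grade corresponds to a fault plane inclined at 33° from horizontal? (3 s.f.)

64.9%

grade % = 100 × tan 33° = 100 × 0.6494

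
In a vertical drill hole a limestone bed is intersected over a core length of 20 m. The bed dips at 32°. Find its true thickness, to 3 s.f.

True thickness t = h · cos(dip) = 20 × cos 32°
t = 20 × 0.8480 = 16.961 m

17.0 m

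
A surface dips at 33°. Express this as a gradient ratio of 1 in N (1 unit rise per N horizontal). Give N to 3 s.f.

1 in 1.54

1 : N means tan θ = 1/N, so N = 1/tan 33° = 1/0.6494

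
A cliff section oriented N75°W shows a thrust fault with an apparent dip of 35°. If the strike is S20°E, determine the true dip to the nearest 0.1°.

The section is 55° from the strike.
tan(true dip) = tan 35° / sin 55° = 0.8548
δ = arctan(0.8548) = 40.52°

40.5°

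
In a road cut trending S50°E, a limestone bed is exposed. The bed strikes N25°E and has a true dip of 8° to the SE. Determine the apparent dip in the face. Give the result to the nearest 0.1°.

7.7°

Angle between strike (N25°E) and section (S50°E): β = 75°.
tan α = tan 8° × sin 75° = 0.1405 × 0.9659 = 0.1358
α = arctan(0.1358) = 7.73°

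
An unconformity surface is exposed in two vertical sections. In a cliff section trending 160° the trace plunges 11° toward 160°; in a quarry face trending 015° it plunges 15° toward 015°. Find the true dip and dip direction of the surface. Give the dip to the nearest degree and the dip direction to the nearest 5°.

true dip 38°, dip direction 085°

Each apparent-dip line lies in the plane. As unit vectors (x east, y north, z up), v₁ plunges 11°→160° and v₂ plunges 15°→015°.
The plane normal is n = v₁ × v₂ ∝ (0.417, 0.039, 0.544).
tan δ = √(n_x²+n_y²)/n_z = 0.419/0.544, so δ = 37.6°.
Dip direction = azimuth of (n_x, n_y) = atan2(0.417, 0.039) = 85°.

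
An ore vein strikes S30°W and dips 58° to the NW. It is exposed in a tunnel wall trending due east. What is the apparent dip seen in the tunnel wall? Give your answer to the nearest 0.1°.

54.2°

The strike is S30°W and the section trends due east; the acute angle between them is β = 60°.
tan(apparent dip) = tan 58° · sin 60° = 1.3859
apparent dip = arctan 1.3859 = 54.19°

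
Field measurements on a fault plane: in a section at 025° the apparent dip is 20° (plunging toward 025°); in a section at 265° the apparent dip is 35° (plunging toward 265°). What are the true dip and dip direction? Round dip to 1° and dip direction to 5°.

Represent each trace as a vector plunging at its apparent dip toward its trend (east-north-up frame): v₁ = (0.397, 0.852, -0.342), v₂ = (-0.816, -0.071, -0.574).
The plane normal is n = v₁ × v₂ ∝ (-0.513, 0.507, 0.667).
tan δ = √(n_x²+n_y²)/n_z = 0.721/0.667, so δ = 47.2°.
Dip direction = atan2(-0.513, 0.507) = 315° (azimuth of n's horizontal projection).

true dip 47°, dip direction 315°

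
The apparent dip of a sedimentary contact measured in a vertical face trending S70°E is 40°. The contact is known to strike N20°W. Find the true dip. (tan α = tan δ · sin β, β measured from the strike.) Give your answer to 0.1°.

The section is 50° from the strike.
tan δ = tan α / sin β = tan 40° / sin 50° = 0.8391 / 0.7660 = 1.0954
δ = arctan(1.0954) = 47.61°

47.6°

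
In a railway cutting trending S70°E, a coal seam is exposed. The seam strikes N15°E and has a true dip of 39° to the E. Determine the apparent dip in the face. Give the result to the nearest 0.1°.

Angle between strike (N15°E) and section (S70°E): β = 85°.
tan α = tan 39° × sin 85° = 0.8098 × 0.9962 = 0.8067
α = arctan(0.8067) = 38.89°

38.9°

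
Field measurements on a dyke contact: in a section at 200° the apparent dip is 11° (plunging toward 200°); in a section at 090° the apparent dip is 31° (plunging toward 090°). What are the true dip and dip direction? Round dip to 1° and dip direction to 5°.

Each apparent-dip line lies in the plane. As unit vectors (x east, y north, z up), v₁ plunges 11°→200° and v₂ plunges 31°→090°.
Cross product v₁ × v₂ gives the pole to the plane: n ∝ (0.475, -0.336, 0.791).
Dip δ = arctan(|n_h|/n_z) = arctan(0.582/0.791) = 36.4°.
Dip direction = azimuth of (n_x, n_y) = atan2(0.475, -0.336) = 125°.

true dip 36°, dip direction 125°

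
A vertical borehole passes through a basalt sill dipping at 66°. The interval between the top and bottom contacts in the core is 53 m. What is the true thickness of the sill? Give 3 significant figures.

21.6 m

True thickness t = h · cos(dip) = 53 × cos 66°
t = 53 × 0.4067 = 21.557 m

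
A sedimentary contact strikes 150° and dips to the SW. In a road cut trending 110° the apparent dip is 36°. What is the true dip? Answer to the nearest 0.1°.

β = acute angle between strike 150° and section 110° = 40°.
tan(true dip) = tan 36° / sin 40° = 1.1303
δ = arctan(1.1303) = 48.50°

48.5°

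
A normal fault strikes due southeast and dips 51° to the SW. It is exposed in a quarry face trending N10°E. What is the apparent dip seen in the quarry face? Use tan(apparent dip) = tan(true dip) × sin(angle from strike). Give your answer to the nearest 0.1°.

45.3°

The section lies 55° from the strike.
tan(apparent dip) = tan 51° · sin 55° = 1.0116
apparent dip = arctan 1.0116 = 45.33°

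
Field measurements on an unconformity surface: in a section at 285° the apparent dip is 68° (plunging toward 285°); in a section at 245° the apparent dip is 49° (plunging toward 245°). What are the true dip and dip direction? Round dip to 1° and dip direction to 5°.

Each apparent-dip line lies in the plane. As unit vectors (x east, y north, z up), v₁ plunges 68°→285° and v₂ plunges 49°→245°.
The plane normal is n = v₁ × v₂ ∝ (-0.330, 0.278, 0.158).
Dip δ = arctan(|n_h|/n_z) = arctan(0.432/0.158) = 69.9°.
The horizontal component of n points toward azimuth atan2(n_x, n_y) = 310°, the dip direction.

true dip 70°, dip direction 310°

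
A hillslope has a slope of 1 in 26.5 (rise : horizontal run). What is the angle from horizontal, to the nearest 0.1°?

tan θ = 1/26.5 = 0.0377
θ = arctan(0.0377) = 2.16°

2.2°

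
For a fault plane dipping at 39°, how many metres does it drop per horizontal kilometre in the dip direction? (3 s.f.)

drop per km = 1000 × tan 39° = 1000 × 0.8098

810 m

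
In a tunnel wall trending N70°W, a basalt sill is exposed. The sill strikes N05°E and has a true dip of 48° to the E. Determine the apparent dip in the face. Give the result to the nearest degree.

47°

The section lies 75° from the strike.
tan α = tan 48° × sin 75° = 1.1106 × 0.9659 = 1.0728
α = arctan(1.0728) = 47.01°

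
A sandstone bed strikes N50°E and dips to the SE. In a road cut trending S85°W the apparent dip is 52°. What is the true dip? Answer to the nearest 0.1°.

The section is 35° from the strike.
tan(true dip) = tan 52° / sin 35° = 2.2315
true dip = arctan 2.2315 = 65.86°

65.9°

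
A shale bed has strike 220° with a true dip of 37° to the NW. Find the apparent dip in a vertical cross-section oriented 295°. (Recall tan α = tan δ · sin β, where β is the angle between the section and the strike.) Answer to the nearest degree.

Angle between strike (220°) and section (295°): β = 75°.
tan α = tan 37° × sin 75° = 0.7536 × 0.9659 = 0.7279
apparent dip = arctan 0.7279 = 36.05°

36°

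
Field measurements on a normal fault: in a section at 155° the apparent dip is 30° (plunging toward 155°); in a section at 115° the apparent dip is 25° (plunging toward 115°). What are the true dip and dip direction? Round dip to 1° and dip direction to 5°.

Each apparent-dip line lies in the plane. As unit vectors (x east, y north, z up), v₁ plunges 30°→155° and v₂ plunges 25°→115°.
The plane normal is n = v₁ × v₂ ∝ (0.140, -0.256, 0.505).
tan δ = √(n_x²+n_y²)/n_z = 0.292/0.505, so δ = 30.1°.
Dip direction = azimuth of (n_x, n_y) = atan2(0.140, -0.256) = 151°.

true dip 30°, dip direction 150°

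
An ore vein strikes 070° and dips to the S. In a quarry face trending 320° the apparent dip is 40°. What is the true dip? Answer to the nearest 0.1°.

41.8°

The section is 70° from the strike.
tan(true dip) = tan 40° / sin 70° = 0.8930
δ = arctan(0.8930) = 41.76°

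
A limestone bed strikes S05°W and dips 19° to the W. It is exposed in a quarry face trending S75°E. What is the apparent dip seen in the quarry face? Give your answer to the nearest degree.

The section lies 80° from the strike.
tan(apparent dip) = tan 19° · sin 80° = 0.3391
α = arctan(0.3391) = 18.73°

19°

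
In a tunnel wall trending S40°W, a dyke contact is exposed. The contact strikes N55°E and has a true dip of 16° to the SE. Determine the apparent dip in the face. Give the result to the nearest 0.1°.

4.2°

The strike is N55°E and the section trends S40°W; the acute angle between them is β = 15°.
tan(apparent dip) = tan 16° · sin 15° = 0.0742
apparent dip = arctan 0.0742 = 4.24°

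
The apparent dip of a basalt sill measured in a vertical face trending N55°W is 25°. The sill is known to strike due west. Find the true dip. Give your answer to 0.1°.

39.1°

β = acute angle between strike due west and section N55°W = 35°.
tan(true dip) = tan 25° / sin 35° = 0.8130
δ = arctan(0.8130) = 39.11°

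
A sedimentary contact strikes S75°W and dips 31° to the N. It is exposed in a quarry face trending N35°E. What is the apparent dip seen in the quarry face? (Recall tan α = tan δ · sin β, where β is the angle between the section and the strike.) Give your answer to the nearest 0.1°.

Angle between strike (S75°W) and section (N35°E): β = 40°.
tan α = tan 31° × sin 40° = 0.6009 × 0.6428 = 0.3862
α = arctan(0.3862) = 21.12°

21.1°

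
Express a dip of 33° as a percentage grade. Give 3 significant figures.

grade % = 100 × tan 33° = 100 × 0.6494

64.9%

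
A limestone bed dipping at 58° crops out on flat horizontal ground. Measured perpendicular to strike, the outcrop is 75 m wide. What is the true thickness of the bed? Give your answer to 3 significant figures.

True thickness t = w · sin(dip) = 75 × sin 58°
t = 75 × 0.8480 = 63.604 m

63.6 m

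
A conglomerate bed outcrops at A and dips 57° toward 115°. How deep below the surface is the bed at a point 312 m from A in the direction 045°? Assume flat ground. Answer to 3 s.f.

164 m

The hole lies 70° from the dip direction, so the down-dip offset is 312 × cos 70° = 106.71 m.
Depth = down-dip offset × tan(dip) = 106.71 × tan 57° = 106.71 × 1.5399
Depth = 164.32 m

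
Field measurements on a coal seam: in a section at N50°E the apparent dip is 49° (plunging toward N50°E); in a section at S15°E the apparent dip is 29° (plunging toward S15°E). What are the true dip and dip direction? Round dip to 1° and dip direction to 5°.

true dip 58°, dip direction 095°

Represent each trace as a vector plunging at its apparent dip toward its trend (east-north-up frame): v₁ = (0.503, 0.422, -0.755), v₂ = (0.226, -0.845, -0.485).
n = v₁ × v₂ = (0.842, -0.073, 0.520) (taken with n_z > 0).
Dip δ = arctan(|n_h|/n_z) = arctan(0.845/0.520) = 58.4°.
The horizontal component of n points toward azimuth atan2(n_x, n_y) = 95°, the dip direction.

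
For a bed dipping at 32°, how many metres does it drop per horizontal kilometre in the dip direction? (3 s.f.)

drop per km = 1000 × tan 32° = 1000 × 0.6249

625 m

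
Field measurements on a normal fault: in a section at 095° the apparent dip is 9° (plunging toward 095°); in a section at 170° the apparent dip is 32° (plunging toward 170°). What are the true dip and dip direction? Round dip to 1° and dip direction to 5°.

Represent each trace as a vector plunging at its apparent dip toward its trend (east-north-up frame): v₁ = (0.984, -0.086, -0.156), v₂ = (0.147, -0.835, -0.530).
n = v₁ × v₂ = (0.085, -0.498, 0.809) (taken with n_z > 0).
Dip δ = arctan(|n_h|/n_z) = arctan(0.506/0.809) = 32.0°.
Dip direction = atan2(0.085, -0.498) = 170° (azimuth of n's horizontal projection).

true dip 32°, dip direction 170°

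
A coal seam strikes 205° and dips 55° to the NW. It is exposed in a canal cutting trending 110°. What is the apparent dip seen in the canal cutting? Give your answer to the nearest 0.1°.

54.9°

The section lies 85° from the strike.
tan(apparent dip) = tan 55° · sin 85° = 1.4227
apparent dip = arctan 1.4227 = 54.90°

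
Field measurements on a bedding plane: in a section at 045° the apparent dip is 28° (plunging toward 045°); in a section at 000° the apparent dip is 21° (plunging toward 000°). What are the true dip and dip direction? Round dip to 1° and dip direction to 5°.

Represent each trace as a vector plunging at its apparent dip toward its trend (east-north-up frame): v₁ = (0.624, 0.624, -0.469), v₂ = (0.000, 0.934, -0.358).
The plane normal is n = v₁ × v₂ ∝ (0.215, 0.224, 0.583).
tan δ = √(n_x²+n_y²)/n_z = 0.310/0.583, so δ = 28.0°.
The horizontal component of n points toward azimuth atan2(n_x, n_y) = 44°, the dip direction.

true dip 28°, dip direction 045°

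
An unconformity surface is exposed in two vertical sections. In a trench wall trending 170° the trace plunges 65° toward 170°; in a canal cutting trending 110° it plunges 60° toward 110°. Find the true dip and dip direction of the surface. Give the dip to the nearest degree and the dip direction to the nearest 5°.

Each apparent-dip line lies in the plane. As unit vectors (x east, y north, z up), v₁ plunges 65°→170° and v₂ plunges 60°→110°.
Cross product v₁ × v₂ gives the pole to the plane: n ∝ (0.205, -0.362, 0.183).
Dip δ = arctan(|n_h|/n_z) = arctan(0.416/0.183) = 66.3°.
Dip direction = azimuth of (n_x, n_y) = atan2(0.205, -0.362) = 150°.

true dip 66°, dip direction 150°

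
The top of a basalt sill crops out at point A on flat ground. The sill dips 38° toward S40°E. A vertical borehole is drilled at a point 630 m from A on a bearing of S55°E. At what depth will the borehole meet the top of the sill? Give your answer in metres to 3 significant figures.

The hole lies 15° from the dip direction, so the down-dip offset is 630 × cos 15° = 608.53 m.
Depth = down-dip offset × tan(dip) = 608.53 × tan 38° = 608.53 × 0.7813
Depth = 475.44 m

475 m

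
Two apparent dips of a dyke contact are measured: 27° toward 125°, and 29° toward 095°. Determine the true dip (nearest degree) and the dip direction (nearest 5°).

true dip 29°, dip direction 100°

The two traces are lines in the plane: v₁ = (sin 125°·cos 27°, cos 125°·cos 27°, −sin 27°), v₂ = (sin 95°·cos 29°, cos 95°·cos 29°, −sin 29°).
n = v₁ × v₂ = (0.213, -0.042, 0.390) (taken with n_z > 0).
True dip = arccos(n_z / |n|) = arccos(0.8735) = 29.1°.
The horizontal component of n points toward azimuth atan2(n_x, n_y) = 101°, the dip direction.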